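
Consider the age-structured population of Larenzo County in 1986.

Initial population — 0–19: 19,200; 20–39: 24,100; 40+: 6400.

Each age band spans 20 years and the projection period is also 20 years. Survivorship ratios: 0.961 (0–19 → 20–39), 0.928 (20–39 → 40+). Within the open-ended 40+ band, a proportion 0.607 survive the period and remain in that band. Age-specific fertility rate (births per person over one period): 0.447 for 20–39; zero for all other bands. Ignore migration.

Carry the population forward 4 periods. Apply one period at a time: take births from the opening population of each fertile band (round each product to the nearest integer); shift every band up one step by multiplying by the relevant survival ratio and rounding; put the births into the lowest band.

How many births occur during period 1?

Let band 1 be 0–19 through band 3 = 40+.
Period 1.
Births: 24100 × 0.447 = 10773
Band 2: 19200 × 0.961 = 18451
Band 3: 24100 × 0.928 + 6400 × 0.607 = 22365 + 3885 = 26250
→ [10773, 18451, 26250]

10773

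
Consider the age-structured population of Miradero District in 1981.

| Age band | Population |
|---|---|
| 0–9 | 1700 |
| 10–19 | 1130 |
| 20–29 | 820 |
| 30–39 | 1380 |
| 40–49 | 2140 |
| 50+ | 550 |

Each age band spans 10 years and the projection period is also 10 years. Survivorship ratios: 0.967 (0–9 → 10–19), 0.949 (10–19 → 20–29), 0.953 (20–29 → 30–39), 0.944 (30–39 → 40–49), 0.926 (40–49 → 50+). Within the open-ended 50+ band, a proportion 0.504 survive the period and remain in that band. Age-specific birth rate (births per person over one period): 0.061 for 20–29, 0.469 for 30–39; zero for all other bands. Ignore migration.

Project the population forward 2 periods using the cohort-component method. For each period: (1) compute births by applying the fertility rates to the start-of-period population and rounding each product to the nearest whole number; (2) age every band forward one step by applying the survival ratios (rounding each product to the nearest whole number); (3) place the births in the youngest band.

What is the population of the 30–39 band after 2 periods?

1022

[period 1]
Births: 820 × 0.061 = 50  |  1380 × 0.469 = 647 → total 697
10–19: 1700 × 0.967 = 1644
20–29: 1130 × 0.949 = 1072
30–39: 820 × 0.953 = 781
40–49: 1380 × 0.944 = 1303
50+: 2140 × 0.926 + 550 × 0.504 = 1982 + 277 = 2259
Giving 697 / 1644 / 1072 / 781 / 1303 / 2259.
[period 2]
Births: 1072 × 0.061 = 65  |  781 × 0.469 = 366 → total 431
10–19: 697 × 0.967 = 674
20–29: 1644 × 0.949 = 1560
30–39: 1072 × 0.953 = 1022
40–49: 781 × 0.944 = 737
50+: 1303 × 0.926 + 2259 × 0.504 = 1207 + 1139 = 2346
Giving 431 / 674 / 1560 / 1022 / 737 / 2346.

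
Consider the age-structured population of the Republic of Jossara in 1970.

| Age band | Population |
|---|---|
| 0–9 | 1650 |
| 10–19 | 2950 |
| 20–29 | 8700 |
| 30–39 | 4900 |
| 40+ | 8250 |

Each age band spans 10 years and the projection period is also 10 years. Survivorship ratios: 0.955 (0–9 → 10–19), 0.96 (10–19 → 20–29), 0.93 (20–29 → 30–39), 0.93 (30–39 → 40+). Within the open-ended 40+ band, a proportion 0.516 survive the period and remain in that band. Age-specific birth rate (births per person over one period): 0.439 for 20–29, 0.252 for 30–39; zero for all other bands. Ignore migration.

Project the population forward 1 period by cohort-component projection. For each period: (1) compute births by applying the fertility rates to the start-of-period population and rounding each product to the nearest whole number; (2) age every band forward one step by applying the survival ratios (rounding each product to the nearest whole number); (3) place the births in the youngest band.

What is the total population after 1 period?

26367

Let group 1 be 0–9 through group 5 = 40+.
After projecting period 1:
Births: 8700 × 0.439 = 3819 ; 4900 × 0.252 = 1235 → total 5054
Group 2: 1650 × 0.955 = 1576
Group 3: 2950 × 0.96 = 2832
Group 4: 8700 × 0.93 = 8091
Group 5: 4900 × 0.93 + 8250 × 0.516 = 4557 + 4257 = 8814
Giving 5054 / 1576 / 2832 / 8091 / 8814.
Total after period 1: 5054 + 1576 + 2832 + 8091 + 8814 = 26367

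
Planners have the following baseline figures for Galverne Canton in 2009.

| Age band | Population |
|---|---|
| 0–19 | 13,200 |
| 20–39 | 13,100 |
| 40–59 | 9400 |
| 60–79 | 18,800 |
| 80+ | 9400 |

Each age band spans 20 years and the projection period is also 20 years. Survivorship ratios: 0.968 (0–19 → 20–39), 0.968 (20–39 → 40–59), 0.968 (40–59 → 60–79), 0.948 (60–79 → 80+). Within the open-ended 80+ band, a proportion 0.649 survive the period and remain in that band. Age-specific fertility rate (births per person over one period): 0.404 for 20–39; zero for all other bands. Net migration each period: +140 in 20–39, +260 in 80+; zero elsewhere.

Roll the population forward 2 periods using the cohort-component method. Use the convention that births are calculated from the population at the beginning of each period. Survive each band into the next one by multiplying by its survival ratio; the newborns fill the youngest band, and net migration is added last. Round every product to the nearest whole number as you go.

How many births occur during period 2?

Numbering the groups 1..5 from youngest to oldest:
Period 1.
Births: 13100 * 0.404 = 5292
Group 2: 13200 * 0.968 = 12778
Group 3: 13100 * 0.968 = 12681
Group 4: 9400 * 0.968 = 9099
Group 5: 18800 * 0.948 + 9400 * 0.649 = 17822 + 6101 = 23923
Net migration: Group 2 + 140 → 12918; Group 5 + 260 → 24183
End of period: [5292, 12918, 12681, 9099, 24183]
Period 2.
Births: 12918 * 0.404 = 5219
Group 2: 5292 * 0.968 = 5123
Group 3: 12918 * 0.968 = 12505
Group 4: 12681 * 0.968 = 12275
Group 5: 9099 * 0.948 + 24183 * 0.649 = 8626 + 15695 = 24321
Net migration: Group 2 + 140 → 5263; Group 5 + 260 → 24581
End of period: [5219, 5263, 12505, 12275, 24581]

5219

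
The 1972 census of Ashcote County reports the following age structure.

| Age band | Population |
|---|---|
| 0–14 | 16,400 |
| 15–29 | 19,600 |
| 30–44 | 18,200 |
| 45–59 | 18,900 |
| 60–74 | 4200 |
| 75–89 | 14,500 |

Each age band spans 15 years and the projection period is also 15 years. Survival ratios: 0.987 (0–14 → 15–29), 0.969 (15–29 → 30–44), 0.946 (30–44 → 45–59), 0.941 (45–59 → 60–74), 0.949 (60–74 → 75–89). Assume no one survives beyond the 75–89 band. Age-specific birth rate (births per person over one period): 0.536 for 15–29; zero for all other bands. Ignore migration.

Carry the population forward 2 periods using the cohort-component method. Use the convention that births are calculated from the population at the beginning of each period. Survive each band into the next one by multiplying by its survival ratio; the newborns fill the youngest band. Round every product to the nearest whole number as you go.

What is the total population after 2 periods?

[period 1]
Births: 19600 * 0.536 = 10506
15–29: 16400 * 0.987 = 16187
30–44: 19600 * 0.969 = 18992
45–59: 18200 * 0.946 = 17217
60–74: 18900 * 0.941 = 17785
75–89: 4200 * 0.949 = 3986
Giving 10506 / 16187 / 18992 / 17217 / 17785 / 3986.
[period 2]
Births: 16187 * 0.536 = 8676
15–29: 10506 * 0.987 = 10369
30–44: 16187 * 0.969 = 15685
45–59: 18992 * 0.946 = 17966
60–74: 17217 * 0.941 = 16201
75–89: 17785 * 0.949 = 16878
Giving 8676 / 10369 / 15685 / 17966 / 16201 / 16878.
Total after period 2: 8676 + 10369 + 15685 + 17966 + 16201 + 16878 = 85775

85775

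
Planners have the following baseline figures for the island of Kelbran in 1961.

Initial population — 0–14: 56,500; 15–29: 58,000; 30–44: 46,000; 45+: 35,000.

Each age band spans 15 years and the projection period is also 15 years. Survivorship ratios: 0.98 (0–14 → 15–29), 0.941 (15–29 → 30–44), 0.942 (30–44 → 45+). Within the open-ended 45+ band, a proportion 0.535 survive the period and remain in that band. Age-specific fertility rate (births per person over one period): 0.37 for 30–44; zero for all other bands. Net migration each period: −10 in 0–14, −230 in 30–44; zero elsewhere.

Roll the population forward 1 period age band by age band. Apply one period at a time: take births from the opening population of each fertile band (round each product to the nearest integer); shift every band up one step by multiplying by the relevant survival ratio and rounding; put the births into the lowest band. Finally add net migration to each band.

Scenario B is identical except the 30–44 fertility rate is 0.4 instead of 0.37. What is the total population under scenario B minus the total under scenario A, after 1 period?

1380

Period 1:
Births: 46000 × 0.37 = 17020
15–29: 56500 × 0.98 = 55370
30–44: 58000 × 0.941 = 54578
45+: 46000 × 0.942 + 35000 × 0.535 = 43332 + 18725 = 62057
Net migration: 0–14 − 10 → 17010; 30–44 − 230 → 54348
End of period: [17010, 55370, 54348, 62057]
Scenario A total after 1 period: 188785
Scenario B projection —
Period 1:
Births: 46000 × 0.4 = 18400
15–29: 56500 × 0.98 = 55370
30–44: 58000 × 0.941 = 54578
45+: 46000 × 0.942 + 35000 × 0.535 = 43332 + 18725 = 62057
Net migration: 0–14 − 10 → 18390; 30–44 − 230 → 54348
End of period: [18390, 55370, 54348, 62057]
Scenario B total after 1 period: 190165
Difference B − A = 190165 − 188785 = 1380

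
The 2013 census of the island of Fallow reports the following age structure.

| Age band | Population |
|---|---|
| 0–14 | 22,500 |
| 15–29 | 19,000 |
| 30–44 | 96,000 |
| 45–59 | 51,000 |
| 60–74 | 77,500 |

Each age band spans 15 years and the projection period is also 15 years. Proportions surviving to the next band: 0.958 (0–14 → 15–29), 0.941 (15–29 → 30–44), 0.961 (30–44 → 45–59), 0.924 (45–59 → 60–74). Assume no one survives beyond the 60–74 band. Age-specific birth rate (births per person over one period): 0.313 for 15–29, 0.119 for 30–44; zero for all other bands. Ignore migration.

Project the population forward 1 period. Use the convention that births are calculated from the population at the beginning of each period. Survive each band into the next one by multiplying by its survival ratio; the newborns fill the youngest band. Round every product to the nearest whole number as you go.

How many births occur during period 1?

— Period 1 —
Births: 19000 * 0.313 = 5947  |  96000 * 0.119 = 11424 — total 17371
15–29: 22500 * 0.958 = 21555
30–44: 19000 * 0.941 = 17879
45–59: 96000 * 0.961 = 92256
60–74: 51000 * 0.924 = 47124
Giving 17371 / 21555 / 17879 / 92256 / 47124.

17371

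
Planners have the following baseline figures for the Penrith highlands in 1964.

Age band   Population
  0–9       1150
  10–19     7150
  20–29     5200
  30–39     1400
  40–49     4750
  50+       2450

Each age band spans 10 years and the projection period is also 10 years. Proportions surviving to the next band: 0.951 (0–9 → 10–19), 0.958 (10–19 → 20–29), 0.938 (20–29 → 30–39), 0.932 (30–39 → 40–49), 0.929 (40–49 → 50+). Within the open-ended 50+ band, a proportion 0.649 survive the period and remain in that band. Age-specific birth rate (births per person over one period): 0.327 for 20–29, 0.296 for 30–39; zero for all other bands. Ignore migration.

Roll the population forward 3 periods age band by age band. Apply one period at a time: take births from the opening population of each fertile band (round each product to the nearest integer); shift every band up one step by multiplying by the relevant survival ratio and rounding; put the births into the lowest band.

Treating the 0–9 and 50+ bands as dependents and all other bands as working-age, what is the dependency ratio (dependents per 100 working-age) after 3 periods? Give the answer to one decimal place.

Let group 1 be 0–9 through group 6 = 50+.
— Period 1 —
Births: 5200 × 0.327 = 1700, 1400 × 0.296 = 414 ⇒ total 2114
Group 2: 1150 × 0.951 = 1094
Group 3: 7150 × 0.958 = 6850
Group 4: 5200 × 0.938 = 4878
Group 5: 1400 × 0.932 = 1305
Group 6: 4750 × 0.929 + 2450 × 0.649 = 4413 + 1590 = 6003
Giving 2114 / 1094 / 6850 / 4878 / 1305 / 6003.
— Period 2 —
Births: 6850 × 0.327 = 2240, 4878 × 0.296 = 1444 ⇒ total 3684
Group 2: 2114 × 0.951 = 2010
Group 3: 1094 × 0.958 = 1048
Group 4: 6850 × 0.938 = 6425
Group 5: 4878 × 0.932 = 4546
Group 6: 1305 × 0.929 + 6003 × 0.649 = 1212 + 3896 = 5108
Giving 3684 / 2010 / 1048 / 6425 / 4546 / 5108.
— Period 3 —
Births: 1048 × 0.327 = 343, 6425 × 0.296 = 1902 ⇒ total 2245
Group 2: 3684 × 0.951 = 3503
Group 3: 2010 × 0.958 = 1926
Group 4: 1048 × 0.938 = 983
Group 5: 6425 × 0.932 = 5988
Group 6: 4546 × 0.929 + 5108 × 0.649 = 4223 + 3315 = 7538
Giving 2245 / 3503 / 1926 / 983 / 5988 / 7538.
Dependents (band 0–9 + band 50+) = 2245 + 7538 = 9783; working-age = 12400; ratio = 9783/12400 × 100 = 78.9

78.9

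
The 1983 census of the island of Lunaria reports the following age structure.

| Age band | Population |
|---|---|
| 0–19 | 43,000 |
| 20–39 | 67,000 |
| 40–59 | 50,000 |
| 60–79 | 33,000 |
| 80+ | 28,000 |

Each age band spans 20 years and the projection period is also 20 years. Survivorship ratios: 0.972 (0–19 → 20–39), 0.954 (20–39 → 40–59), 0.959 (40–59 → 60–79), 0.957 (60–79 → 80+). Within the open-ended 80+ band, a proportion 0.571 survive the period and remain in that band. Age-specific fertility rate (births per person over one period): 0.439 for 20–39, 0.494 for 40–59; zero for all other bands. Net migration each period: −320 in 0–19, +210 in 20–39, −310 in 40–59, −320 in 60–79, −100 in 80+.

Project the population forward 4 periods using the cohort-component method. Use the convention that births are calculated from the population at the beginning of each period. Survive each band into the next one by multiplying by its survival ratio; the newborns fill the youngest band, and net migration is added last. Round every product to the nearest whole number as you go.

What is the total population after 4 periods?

272991

Numbering the groups 1..5 from youngest to oldest:
Period 1.
Births: 67000 * 0.439 = 29413  |  50000 * 0.494 = 24700 → 54113
Group 2: 43000 * 0.972 = 41796
Group 3: 67000 * 0.954 = 63918
Group 4: 50000 * 0.959 = 47950
Group 5: 33000 * 0.957 + 28000 * 0.571 = 31581 + 15988 = 47569
Net migration: Group 1 − 320 → 53793; Group 2 + 210 → 42006; Group 3 − 310 → 63608; Group 4 − 320 → 47630; Group 5 − 100 → 47469
Giving 53793 / 42006 / 63608 / 47630 / 47469.
Period 2.
Births: 42006 * 0.439 = 18441  |  63608 * 0.494 = 31422 → 49863
Group 2: 53793 * 0.972 = 52287
Group 3: 42006 * 0.954 = 40074
Group 4: 63608 * 0.959 = 61000
Group 5: 47630 * 0.957 + 47469 * 0.571 = 45582 + 27105 = 72687
Net migration: Group 1 − 320 → 49543; Group 2 + 210 → 52497; Group 3 − 310 → 39764; Group 4 − 320 → 60680; Group 5 − 100 → 72587
Giving 49543 / 52497 / 39764 / 60680 / 72587.
Period 3.
Births: 52497 * 0.439 = 23046  |  39764 * 0.494 = 19643 → 42689
Group 2: 49543 * 0.972 = 48156
Group 3: 52497 * 0.954 = 50082
Group 4: 39764 * 0.959 = 38134
Group 5: 60680 * 0.957 + 72587 * 0.571 = 58071 + 41447 = 99518
Net migration: Group 1 − 320 → 42369; Group 2 + 210 → 48366; Group 3 − 310 → 49772; Group 4 − 320 → 37814; Group 5 − 100 → 99418
Giving 42369 / 48366 / 49772 / 37814 / 99418.
Period 4.
Births: 48366 * 0.439 = 21233  |  49772 * 0.494 = 24587 → 45820
Group 2: 42369 * 0.972 = 41183
Group 3: 48366 * 0.954 = 46141
Group 4: 49772 * 0.959 = 47731
Group 5: 37814 * 0.957 + 99418 * 0.571 = 36188 + 56768 = 92956
Net migration: Group 1 − 320 → 45500; Group 2 + 210 → 41393; Group 3 − 310 → 45831; Group 4 − 320 → 47411; Group 5 − 100 → 92856
Giving 45500 / 41393 / 45831 / 47411 / 92856.
Total after period 4: 45500 + 41393 + 45831 + 47411 + 92856 = 272991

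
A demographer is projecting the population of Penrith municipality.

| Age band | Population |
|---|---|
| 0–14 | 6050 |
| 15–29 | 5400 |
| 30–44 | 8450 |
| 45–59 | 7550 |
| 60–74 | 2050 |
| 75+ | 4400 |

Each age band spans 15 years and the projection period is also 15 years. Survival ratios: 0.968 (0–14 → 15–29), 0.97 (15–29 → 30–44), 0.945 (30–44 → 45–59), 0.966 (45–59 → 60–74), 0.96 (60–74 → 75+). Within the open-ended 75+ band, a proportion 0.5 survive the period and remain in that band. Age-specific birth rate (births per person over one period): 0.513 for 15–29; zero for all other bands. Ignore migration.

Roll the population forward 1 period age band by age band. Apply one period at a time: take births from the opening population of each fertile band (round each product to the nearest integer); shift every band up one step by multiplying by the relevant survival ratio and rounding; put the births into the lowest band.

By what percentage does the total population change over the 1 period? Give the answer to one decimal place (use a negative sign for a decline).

Let group 1 be 0–14 through group 6 = 75+.
— Period 1 —
Births: 5400 × 0.513 = 2770
Group 2: 6050 × 0.968 = 5856
Group 3: 5400 × 0.97 = 5238
Group 4: 8450 × 0.945 = 7985
Group 5: 7550 × 0.966 = 7293
Group 6: 2050 × 0.96 + 4400 × 0.5 = 1968 + 2200 = 4168
→ [2770, 5856, 5238, 7985, 7293, 4168]
Total: 33900 → 33310; change = -590; percentage change = -1.7%

-1.7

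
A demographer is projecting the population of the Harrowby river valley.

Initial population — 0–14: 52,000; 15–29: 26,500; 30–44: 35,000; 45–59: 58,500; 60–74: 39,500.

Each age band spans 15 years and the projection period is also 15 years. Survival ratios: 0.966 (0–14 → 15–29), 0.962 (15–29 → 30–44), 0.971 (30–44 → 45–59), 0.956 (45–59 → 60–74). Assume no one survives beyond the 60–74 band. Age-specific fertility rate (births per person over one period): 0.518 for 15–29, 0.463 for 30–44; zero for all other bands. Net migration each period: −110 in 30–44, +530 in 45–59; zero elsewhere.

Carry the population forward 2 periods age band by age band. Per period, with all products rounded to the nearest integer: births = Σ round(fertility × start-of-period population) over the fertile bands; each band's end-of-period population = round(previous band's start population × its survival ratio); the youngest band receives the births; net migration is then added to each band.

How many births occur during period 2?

37772

Period 1:
Births: 26500 × 0.518 = 13727, 35000 × 0.463 = 16205 — total 29932
15–29: 52000 × 0.966 = 50232
30–44: 26500 × 0.962 = 25493
45–59: 35000 × 0.971 = 33985
60–74: 58500 × 0.956 = 55926
Net migration: 30–44 − 110 → 25383; 45–59 + 530 → 34515
Giving 29932 / 50232 / 25383 / 34515 / 55926.
Period 2:
Births: 50232 × 0.518 = 26020, 25383 × 0.463 = 11752 — total 37772
15–29: 29932 × 0.966 = 28914
30–44: 50232 × 0.962 = 48323
45–59: 25383 × 0.971 = 24647
60–74: 34515 × 0.956 = 32996
Net migration: 30–44 − 110 → 48213; 45–59 + 530 → 25177
Giving 37772 / 28914 / 48213 / 25177 / 32996.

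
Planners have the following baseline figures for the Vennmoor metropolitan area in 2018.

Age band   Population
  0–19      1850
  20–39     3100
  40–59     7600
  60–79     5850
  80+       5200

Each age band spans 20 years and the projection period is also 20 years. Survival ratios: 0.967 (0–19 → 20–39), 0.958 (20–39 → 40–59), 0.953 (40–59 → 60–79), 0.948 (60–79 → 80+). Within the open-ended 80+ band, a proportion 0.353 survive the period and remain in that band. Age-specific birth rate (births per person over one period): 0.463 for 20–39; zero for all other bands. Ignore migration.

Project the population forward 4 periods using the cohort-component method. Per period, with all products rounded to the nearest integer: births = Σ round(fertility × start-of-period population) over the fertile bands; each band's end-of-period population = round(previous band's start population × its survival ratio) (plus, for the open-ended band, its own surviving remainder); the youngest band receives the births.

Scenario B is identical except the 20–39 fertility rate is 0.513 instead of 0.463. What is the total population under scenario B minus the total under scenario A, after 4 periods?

447

Call the bands 1 to 5, youngest first.
After projecting period 1:
Births: 3100 × 0.463 = 1435
Band 2: 1850 × 0.967 = 1789
Band 3: 3100 × 0.958 = 2970
Band 4: 7600 × 0.953 = 7243
Band 5: 5850 × 0.948 + 5200 × 0.353 = 5546 + 1836 = 7382
→ [1435, 1789, 2970, 7243, 7382]
After projecting period 2:
Births: 1789 × 0.463 = 828
Band 2: 1435 × 0.967 = 1388
Band 3: 1789 × 0.958 = 1714
Band 4: 2970 × 0.953 = 2830
Band 5: 7243 × 0.948 + 7382 × 0.353 = 6866 + 2606 = 9472
→ [828, 1388, 1714, 2830, 9472]
After projecting period 3:
Births: 1388 × 0.463 = 643
Band 2: 828 × 0.967 = 801
Band 3: 1388 × 0.958 = 1330
Band 4: 1714 × 0.953 = 1633
Band 5: 2830 × 0.948 + 9472 × 0.353 = 2683 + 3344 = 6027
→ [643, 801, 1330, 1633, 6027]
After projecting period 4:
Births: 801 × 0.463 = 371
Band 2: 643 × 0.967 = 622
Band 3: 801 × 0.958 = 767
Band 4: 1330 × 0.953 = 1267
Band 5: 1633 × 0.948 + 6027 × 0.353 = 1548 + 2128 = 3676
→ [371, 622, 767, 1267, 3676]
Scenario A total after 4 periods: 6703
Scenario B projection —
After projecting period 1:
Births: 3100 × 0.513 = 1590
Band 2: 1850 × 0.967 = 1789
Band 3: 3100 × 0.958 = 2970
Band 4: 7600 × 0.953 = 7243
Band 5: 5850 × 0.948 + 5200 × 0.353 = 5546 + 1836 = 7382
→ [1590, 1789, 2970, 7243, 7382]
After projecting period 2:
Births: 1789 × 0.513 = 918
Band 2: 1590 × 0.967 = 1538
Band 3: 1789 × 0.958 = 1714
Band 4: 2970 × 0.953 = 2830
Band 5: 7243 × 0.948 + 7382 × 0.353 = 6866 + 2606 = 9472
→ [918, 1538, 1714, 2830, 9472]
After projecting period 3:
Births: 1538 × 0.513 = 789
Band 2: 918 × 0.967 = 888
Band 3: 1538 × 0.958 = 1473
Band 4: 1714 × 0.953 = 1633
Band 5: 2830 × 0.948 + 9472 × 0.353 = 2683 + 3344 = 6027
→ [789, 888, 1473, 1633, 6027]
After projecting period 4:
Births: 888 × 0.513 = 456
Band 2: 789 × 0.967 = 763
Band 3: 888 × 0.958 = 851
Band 4: 1473 × 0.953 = 1404
Band 5: 1633 × 0.948 + 6027 × 0.353 = 1548 + 2128 = 3676
→ [456, 763, 851, 1404, 3676]
Scenario B total after 4 periods: 7150
Difference B − A = 7150 − 6703 = 447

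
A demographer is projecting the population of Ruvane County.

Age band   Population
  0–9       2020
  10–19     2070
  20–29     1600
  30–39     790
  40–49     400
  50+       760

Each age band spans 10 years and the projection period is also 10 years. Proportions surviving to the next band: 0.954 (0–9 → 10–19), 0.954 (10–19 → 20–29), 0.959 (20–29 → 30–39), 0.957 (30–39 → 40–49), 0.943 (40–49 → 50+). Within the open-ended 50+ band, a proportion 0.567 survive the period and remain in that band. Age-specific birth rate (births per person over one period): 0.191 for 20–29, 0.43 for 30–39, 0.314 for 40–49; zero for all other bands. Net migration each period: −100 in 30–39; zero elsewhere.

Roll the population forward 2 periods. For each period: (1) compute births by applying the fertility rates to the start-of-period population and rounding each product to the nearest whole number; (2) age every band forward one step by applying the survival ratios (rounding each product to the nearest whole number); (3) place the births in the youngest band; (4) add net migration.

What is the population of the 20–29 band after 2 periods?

1838

— Period 1 —
Births: 1600 × 0.191 = 306, 790 × 0.43 = 340, 400 × 0.314 = 126 → total 772
10–19: 2020 × 0.954 = 1927
20–29: 2070 × 0.954 = 1975
30–39: 1600 × 0.959 = 1534
40–49: 790 × 0.957 = 756
50+: 400 × 0.943 + 760 × 0.567 = 377 + 431 = 808
Net migration: 30–39 − 100 → 1434
Population now: 0–9=772, 10–19=1927, 20–29=1975, 30–39=1434, 40–49=756, 50+=808
— Period 2 —
Births: 1975 × 0.191 = 377, 1434 × 0.43 = 617, 756 × 0.314 = 237 → total 1231
10–19: 772 × 0.954 = 736
20–29: 1927 × 0.954 = 1838
30–39: 1975 × 0.959 = 1894
40–49: 1434 × 0.957 = 1372
50+: 756 × 0.943 + 808 × 0.567 = 713 + 458 = 1171
Net migration: 30–39 − 100 → 1794
Population now: 0–9=1231, 10–19=736, 20–29=1838, 30–39=1794, 40–49=1372, 50+=1171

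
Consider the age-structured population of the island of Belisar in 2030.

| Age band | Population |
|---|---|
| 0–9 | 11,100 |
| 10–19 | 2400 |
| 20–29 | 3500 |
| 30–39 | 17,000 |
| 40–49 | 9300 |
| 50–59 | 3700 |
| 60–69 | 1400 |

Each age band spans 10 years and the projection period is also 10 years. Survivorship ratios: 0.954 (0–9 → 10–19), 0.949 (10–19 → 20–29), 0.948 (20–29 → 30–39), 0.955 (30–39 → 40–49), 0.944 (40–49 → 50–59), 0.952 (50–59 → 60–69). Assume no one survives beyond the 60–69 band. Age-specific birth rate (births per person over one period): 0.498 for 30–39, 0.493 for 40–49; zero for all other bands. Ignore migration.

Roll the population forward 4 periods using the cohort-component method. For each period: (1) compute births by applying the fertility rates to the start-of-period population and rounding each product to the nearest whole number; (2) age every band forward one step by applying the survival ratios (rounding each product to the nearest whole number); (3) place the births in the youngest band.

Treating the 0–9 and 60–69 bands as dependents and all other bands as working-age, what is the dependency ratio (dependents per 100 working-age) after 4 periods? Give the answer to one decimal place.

25.7

Call the groups 1 to 7, youngest first.
Period 1.
Births: 17000 × 0.498 = 8466  |  9300 × 0.493 = 4585 ⇒ total 13051
Group 2: 11100 × 0.954 = 10589
Group 3: 2400 × 0.949 = 2278
Group 4: 3500 × 0.948 = 3318
Group 5: 17000 × 0.955 = 16235
Group 6: 9300 × 0.944 = 8779
Group 7: 3700 × 0.952 = 3522
Giving 13051 / 10589 / 2278 / 3318 / 16235 / 8779 / 3522.
Period 2.
Births: 3318 × 0.498 = 1652  |  16235 × 0.493 = 8004 ⇒ total 9656
Group 2: 13051 × 0.954 = 12451
Group 3: 10589 × 0.949 = 10049
Group 4: 2278 × 0.948 = 2160
Group 5: 3318 × 0.955 = 3169
Group 6: 16235 × 0.944 = 15326
Group 7: 8779 × 0.952 = 8358
Giving 9656 / 12451 / 10049 / 2160 / 3169 / 15326 / 8358.
Period 3.
Births: 2160 × 0.498 = 1076  |  3169 × 0.493 = 1562 ⇒ total 2638
Group 2: 9656 × 0.954 = 9212
Group 3: 12451 × 0.949 = 11816
Group 4: 10049 × 0.948 = 9526
Group 5: 2160 × 0.955 = 2063
Group 6: 3169 × 0.944 = 2992
Group 7: 15326 × 0.952 = 14590
Giving 2638 / 9212 / 11816 / 9526 / 2063 / 2992 / 14590.
Period 4.
Births: 9526 × 0.498 = 4744  |  2063 × 0.493 = 1017 ⇒ total 5761
Group 2: 2638 × 0.954 = 2517
Group 3: 9212 × 0.949 = 8742
Group 4: 11816 × 0.948 = 11202
Group 5: 9526 × 0.955 = 9097
Group 6: 2063 × 0.944 = 1947
Group 7: 2992 × 0.952 = 2848
Giving 5761 / 2517 / 8742 / 11202 / 9097 / 1947 / 2848.
Dependents (band 0–9 + band 60–69) = 5761 + 2848 = 8609; working-age = 33505; ratio = 8609/33505 × 100 = 25.7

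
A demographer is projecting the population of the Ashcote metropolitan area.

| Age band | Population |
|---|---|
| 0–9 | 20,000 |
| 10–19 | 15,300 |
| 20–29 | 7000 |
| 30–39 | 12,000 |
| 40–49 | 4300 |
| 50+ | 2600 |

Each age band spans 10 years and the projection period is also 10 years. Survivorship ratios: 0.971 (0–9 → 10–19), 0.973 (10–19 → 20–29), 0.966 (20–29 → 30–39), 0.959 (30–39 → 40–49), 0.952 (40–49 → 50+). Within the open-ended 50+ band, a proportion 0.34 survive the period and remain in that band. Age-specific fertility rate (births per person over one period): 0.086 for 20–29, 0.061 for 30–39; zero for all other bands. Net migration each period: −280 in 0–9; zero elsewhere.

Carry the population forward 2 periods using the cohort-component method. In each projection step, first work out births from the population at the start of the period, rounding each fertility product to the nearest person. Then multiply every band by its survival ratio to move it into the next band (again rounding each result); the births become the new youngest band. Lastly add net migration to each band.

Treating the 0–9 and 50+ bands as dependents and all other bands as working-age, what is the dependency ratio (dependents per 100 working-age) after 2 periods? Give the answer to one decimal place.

Period 1:
Births: 7000 * 0.086 = 602  |  12000 * 0.061 = 732 ⇒ total 1334
10–19: 20000 * 0.971 = 19420
20–29: 15300 * 0.973 = 14887
30–39: 7000 * 0.966 = 6762
40–49: 12000 * 0.959 = 11508
50+: 4300 * 0.952 + 2600 * 0.34 = 4094 + 884 = 4978
Net migration: 0–9 − 280 → 1054
End of period: [1054, 19420, 14887, 6762, 11508, 4978]
Period 2:
Births: 14887 * 0.086 = 1280  |  6762 * 0.061 = 412 ⇒ total 1692
10–19: 1054 * 0.971 = 1023
20–29: 19420 * 0.973 = 18896
30–39: 14887 * 0.966 = 14381
40–49: 6762 * 0.959 = 6485
50+: 11508 * 0.952 + 4978 * 0.34 = 10956 + 1693 = 12649
Net migration: 0–9 − 280 → 1412
End of period: [1412, 1023, 18896, 14381, 6485, 12649]
Dependents (band 0–9 + band 50+) = 1412 + 12649 = 14061; working-age = 40785; ratio = 14061/40785 × 100 = 34.5

34.5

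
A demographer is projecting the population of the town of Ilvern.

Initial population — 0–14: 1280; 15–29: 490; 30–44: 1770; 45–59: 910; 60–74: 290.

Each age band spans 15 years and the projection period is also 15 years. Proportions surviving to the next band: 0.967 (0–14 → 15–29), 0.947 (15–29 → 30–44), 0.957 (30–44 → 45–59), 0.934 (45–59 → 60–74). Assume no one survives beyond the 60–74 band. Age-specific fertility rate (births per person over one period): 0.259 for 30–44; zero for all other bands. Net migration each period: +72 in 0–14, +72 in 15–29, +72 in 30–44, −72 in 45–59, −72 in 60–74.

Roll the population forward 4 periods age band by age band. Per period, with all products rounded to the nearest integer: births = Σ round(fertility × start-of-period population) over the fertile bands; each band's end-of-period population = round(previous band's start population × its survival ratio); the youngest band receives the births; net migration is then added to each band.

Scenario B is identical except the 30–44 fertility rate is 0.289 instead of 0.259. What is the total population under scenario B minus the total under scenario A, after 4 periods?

— Period 1 —
Births: 1770 × 0.259 = 458
15–29: 1280 × 0.967 = 1238
30–44: 490 × 0.947 = 464
45–59: 1770 × 0.957 = 1694
60–74: 910 × 0.934 = 850
Net migration: 0–14 + 72 → 530; 15–29 + 72 → 1310; 30–44 + 72 → 536; 45–59 − 72 → 1622; 60–74 − 72 → 778
Giving 530 / 1310 / 536 / 1622 / 778.
— Period 2 —
Births: 536 × 0.259 = 139
15–29: 530 × 0.967 = 513
30–44: 1310 × 0.947 = 1241
45–59: 536 × 0.957 = 513
60–74: 1622 × 0.934 = 1515
Net migration: 0–14 + 72 → 211; 15–29 + 72 → 585; 30–44 + 72 → 1313; 45–59 − 72 → 441; 60–74 − 72 → 1443
Giving 211 / 585 / 1313 / 441 / 1443.
— Period 3 —
Births: 1313 × 0.259 = 340
15–29: 211 × 0.967 = 204
30–44: 585 × 0.947 = 554
45–59: 1313 × 0.957 = 1257
60–74: 441 × 0.934 = 412
Net migration: 0–14 + 72 → 412; 15–29 + 72 → 276; 30–44 + 72 → 626; 45–59 − 72 → 1185; 60–74 − 72 → 340
Giving 412 / 276 / 626 / 1185 / 340.
— Period 4 —
Births: 626 × 0.259 = 162
15–29: 412 × 0.967 = 398
30–44: 276 × 0.947 = 261
45–59: 626 × 0.957 = 599
60–74: 1185 × 0.934 = 1107
Net migration: 0–14 + 72 → 234; 15–29 + 72 → 470; 30–44 + 72 → 333; 45–59 − 72 → 527; 60–74 − 72 → 1035
Giving 234 / 470 / 333 / 527 / 1035.
Scenario A total after 4 periods: 2599
Scenario B projection —
— Period 1 —
Births: 1770 × 0.289 = 512
15–29: 1280 × 0.967 = 1238
30–44: 490 × 0.947 = 464
45–59: 1770 × 0.957 = 1694
60–74: 910 × 0.934 = 850
Net migration: 0–14 + 72 → 584; 15–29 + 72 → 1310; 30–44 + 72 → 536; 45–59 − 72 → 1622; 60–74 − 72 → 778
Giving 584 / 1310 / 536 / 1622 / 778.
— Period 2 —
Births: 536 × 0.289 = 155
15–29: 584 × 0.967 = 565
30–44: 1310 × 0.947 = 1241
45–59: 536 × 0.957 = 513
60–74: 1622 × 0.934 = 1515
Net migration: 0–14 + 72 → 227; 15–29 + 72 → 637; 30–44 + 72 → 1313; 45–59 − 72 → 441; 60–74 − 72 → 1443
Giving 227 / 637 / 1313 / 441 / 1443.
— Period 3 —
Births: 1313 × 0.289 = 379
15–29: 227 × 0.967 = 220
30–44: 637 × 0.947 = 603
45–59: 1313 × 0.957 = 1257
60–74: 441 × 0.934 = 412
Net migration: 0–14 + 72 → 451; 15–29 + 72 → 292; 30–44 + 72 → 675; 45–59 − 72 → 1185; 60–74 − 72 → 340
Giving 451 / 292 / 675 / 1185 / 340.
— Period 4 —
Births: 675 × 0.289 = 195
15–29: 451 × 0.967 = 436
30–44: 292 × 0.947 = 277
45–59: 675 × 0.957 = 646
60–74: 1185 × 0.934 = 1107
Net migration: 0–14 + 72 → 267; 15–29 + 72 → 508; 30–44 + 72 → 349; 45–59 − 72 → 574; 60–74 − 72 → 1035
Giving 267 / 508 / 349 / 574 / 1035.
Scenario B total after 4 periods: 2733
Difference B − A = 2733 − 2599 = 134

134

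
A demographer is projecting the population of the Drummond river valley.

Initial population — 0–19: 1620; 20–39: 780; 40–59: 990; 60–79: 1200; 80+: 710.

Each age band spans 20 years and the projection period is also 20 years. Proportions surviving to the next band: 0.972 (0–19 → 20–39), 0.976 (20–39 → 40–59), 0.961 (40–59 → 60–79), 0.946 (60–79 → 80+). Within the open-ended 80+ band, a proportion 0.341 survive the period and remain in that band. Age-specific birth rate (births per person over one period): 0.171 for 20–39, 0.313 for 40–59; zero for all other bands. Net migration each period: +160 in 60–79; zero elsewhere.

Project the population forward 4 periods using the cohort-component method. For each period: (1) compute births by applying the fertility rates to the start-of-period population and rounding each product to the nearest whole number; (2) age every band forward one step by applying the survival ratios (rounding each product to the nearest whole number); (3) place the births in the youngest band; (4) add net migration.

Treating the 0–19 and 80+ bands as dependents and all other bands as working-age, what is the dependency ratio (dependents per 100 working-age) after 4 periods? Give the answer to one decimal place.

140.6

— Period 1 —
Births: 780 × 0.171 = 133  |  990 × 0.313 = 310 ⇒ total 443
20–39: 1620 × 0.972 = 1575
40–59: 780 × 0.976 = 761
60–79: 990 × 0.961 = 951
80+: 1200 × 0.946 + 710 × 0.341 = 1135 + 242 = 1377
Net migration: 60–79 + 160 → 1111
Population now: 0–19=443, 20–39=1575, 40–59=761, 60–79=1111, 80+=1377
— Period 2 —
Births: 1575 × 0.171 = 269  |  761 × 0.313 = 238 ⇒ total 507
20–39: 443 × 0.972 = 431
40–59: 1575 × 0.976 = 1537
60–79: 761 × 0.961 = 731
80+: 1111 × 0.946 + 1377 × 0.341 = 1051 + 470 = 1521
Net migration: 60–79 + 160 → 891
Population now: 0–19=507, 20–39=431, 40–59=1537, 60–79=891, 80+=1521
— Period 3 —
Births: 431 × 0.171 = 74  |  1537 × 0.313 = 481 ⇒ total 555
20–39: 507 × 0.972 = 493
40–59: 431 × 0.976 = 421
60–79: 1537 × 0.961 = 1477
80+: 891 × 0.946 + 1521 × 0.341 = 843 + 519 = 1362
Net migration: 60–79 + 160 → 1637
Population now: 0–19=555, 20–39=493, 40–59=421, 60–79=1637, 80+=1362
— Period 4 —
Births: 493 × 0.171 = 84  |  421 × 0.313 = 132 ⇒ total 216
20–39: 555 × 0.972 = 539
40–59: 493 × 0.976 = 481
60–79: 421 × 0.961 = 405
80+: 1637 × 0.946 + 1362 × 0.341 = 1549 + 464 = 2013
Net migration: 60–79 + 160 → 565
Population now: 0–19=216, 20–39=539, 40–59=481, 60–79=565, 80+=2013
Dependents (band 0–19 + band 80+) = 216 + 2013 = 2229; working-age = 1585; ratio = 2229/1585 × 100 = 140.6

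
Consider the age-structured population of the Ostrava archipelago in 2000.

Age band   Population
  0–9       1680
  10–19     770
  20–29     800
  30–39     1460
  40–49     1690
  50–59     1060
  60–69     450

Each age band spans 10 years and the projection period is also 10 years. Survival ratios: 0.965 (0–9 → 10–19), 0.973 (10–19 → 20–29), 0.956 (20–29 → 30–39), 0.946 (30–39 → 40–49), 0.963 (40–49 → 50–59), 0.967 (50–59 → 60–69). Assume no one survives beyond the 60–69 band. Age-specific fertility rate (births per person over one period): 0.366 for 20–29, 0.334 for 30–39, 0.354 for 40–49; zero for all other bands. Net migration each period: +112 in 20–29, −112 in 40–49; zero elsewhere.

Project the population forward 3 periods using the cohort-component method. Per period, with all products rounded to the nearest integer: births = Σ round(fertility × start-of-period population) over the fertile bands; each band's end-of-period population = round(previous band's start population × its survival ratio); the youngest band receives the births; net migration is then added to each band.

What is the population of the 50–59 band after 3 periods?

(Bands numbered youngest = 1 to oldest = 7.)
After projecting period 1:
Births: 800 × 0.366 = 293, 1460 × 0.334 = 488, 1690 × 0.354 = 598 → 1379
Band 2: 1680 × 0.965 = 1621
Band 3: 770 × 0.973 = 749
Band 4: 800 × 0.956 = 765
Band 5: 1460 × 0.946 = 1381
Band 6: 1690 × 0.963 = 1627
Band 7: 1060 × 0.967 = 1025
Net migration: Band 3 + 112 → 861; Band 5 − 112 → 1269
End of period: [1379, 1621, 861, 765, 1269, 1627, 1025]
After projecting period 2:
Births: 861 × 0.366 = 315, 765 × 0.334 = 256, 1269 × 0.354 = 449 → 1020
Band 2: 1379 × 0.965 = 1331
Band 3: 1621 × 0.973 = 1577
Band 4: 861 × 0.956 = 823
Band 5: 765 × 0.946 = 724
Band 6: 1269 × 0.963 = 1222
Band 7: 1627 × 0.967 = 1573
Net migration: Band 3 + 112 → 1689; Band 5 − 112 → 612
End of period: [1020, 1331, 1689, 823, 612, 1222, 1573]
After projecting period 3:
Births: 1689 × 0.366 = 618, 823 × 0.334 = 275, 612 × 0.354 = 217 → 1110
Band 2: 1020 × 0.965 = 984
Band 3: 1331 × 0.973 = 1295
Band 4: 1689 × 0.956 = 1615
Band 5: 823 × 0.946 = 779
Band 6: 612 × 0.963 = 589
Band 7: 1222 × 0.967 = 1182
Net migration: Band 3 + 112 → 1407; Band 5 − 112 → 667
End of period: [1110, 984, 1407, 1615, 667, 589, 1182]

589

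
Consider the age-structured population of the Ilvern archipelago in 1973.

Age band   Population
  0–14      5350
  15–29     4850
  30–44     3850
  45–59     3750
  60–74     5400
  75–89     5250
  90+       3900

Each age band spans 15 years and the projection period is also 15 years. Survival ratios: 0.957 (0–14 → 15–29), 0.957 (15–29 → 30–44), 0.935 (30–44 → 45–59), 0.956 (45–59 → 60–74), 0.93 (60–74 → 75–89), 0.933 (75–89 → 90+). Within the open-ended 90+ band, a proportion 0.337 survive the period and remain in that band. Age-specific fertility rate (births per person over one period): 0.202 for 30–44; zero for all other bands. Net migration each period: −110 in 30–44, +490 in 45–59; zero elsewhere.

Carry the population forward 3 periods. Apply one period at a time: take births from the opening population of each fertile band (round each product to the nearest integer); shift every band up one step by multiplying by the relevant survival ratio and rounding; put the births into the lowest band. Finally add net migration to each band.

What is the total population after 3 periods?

Let group 1 be 0–14 through group 7 = 90+.
Period 1.
Births: 3850 * 0.202 = 778
Group 2: 5350 * 0.957 = 5120
Group 3: 4850 * 0.957 = 4641
Group 4: 3850 * 0.935 = 3600
Group 5: 3750 * 0.956 = 3585
Group 6: 5400 * 0.93 = 5022
Group 7: 5250 * 0.933 + 3900 * 0.337 = 4898 + 1314 = 6212
Net migration: Group 3 − 110 → 4531; Group 4 + 490 → 4090
End of period: [778, 5120, 4531, 4090, 3585, 5022, 6212]
Period 2.
Births: 4531 * 0.202 = 915
Group 2: 778 * 0.957 = 745
Group 3: 5120 * 0.957 = 4900
Group 4: 4531 * 0.935 = 4236
Group 5: 4090 * 0.956 = 3910
Group 6: 3585 * 0.93 = 3334
Group 7: 5022 * 0.933 + 6212 * 0.337 = 4686 + 2093 = 6779
Net migration: Group 3 − 110 → 4790; Group 4 + 490 → 4726
End of period: [915, 745, 4790, 4726, 3910, 3334, 6779]
Period 3.
Births: 4790 * 0.202 = 968
Group 2: 915 * 0.957 = 876
Group 3: 745 * 0.957 = 713
Group 4: 4790 * 0.935 = 4479
Group 5: 4726 * 0.956 = 4518
Group 6: 3910 * 0.93 = 3636
Group 7: 3334 * 0.933 + 6779 * 0.337 = 3111 + 2285 = 5396
Net migration: Group 3 − 110 → 603; Group 4 + 490 → 4969
End of period: [968, 876, 603, 4969, 4518, 3636, 5396]
Total after period 3: 968 + 876 + 603 + 4969 + 4518 + 3636 + 5396 = 20966

20966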